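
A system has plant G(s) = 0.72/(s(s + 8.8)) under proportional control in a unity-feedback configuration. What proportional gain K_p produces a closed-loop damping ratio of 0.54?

K_p = 92.2

Closed-loop characteristic equation: s² + 8.8s + K_p·0.72 = 0.
So ω_n = √(0.72K_p) and 2ζω_n = 8.8, giving ζ = 8.8/(2√(0.72K_p)).
Setting ζ = 0.54: √(0.72K_p) = 8.8/(2·0.54) = 8.148, so K_p = 66.39/0.72 = 92.2.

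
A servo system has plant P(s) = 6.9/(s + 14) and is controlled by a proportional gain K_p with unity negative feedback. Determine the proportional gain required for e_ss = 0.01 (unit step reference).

K_p = 201

For a type-0 loop with proportional control, e_ss = 1/(1 + K_p·P(0)).
P(0) = 0.4929. Require 1/(1 + K_p·0.4929) = 0.01, so 1 + 0.4929·K_p = 100.
K_p = (100 − 1)/0.4929 = 201.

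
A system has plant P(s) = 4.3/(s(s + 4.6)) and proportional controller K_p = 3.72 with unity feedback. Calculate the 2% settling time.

T_s ≈ 1.74 s

Closed-loop characteristic equation: s² + 4.6s + 16 = 0, so ω_n = 3.999 rad/s and ζ = 4.6/(2·3.999) = 0.5751.
2% settling time T_s ≈ 4/(ζω_n) = 4/2.3 = 1.74 s.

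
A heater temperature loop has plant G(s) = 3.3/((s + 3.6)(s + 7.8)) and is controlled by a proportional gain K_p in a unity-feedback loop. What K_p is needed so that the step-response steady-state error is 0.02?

K_p = 417

Steady-state error for a unit step on this type-0 loop is 1/(1 + K_p·G(0)).
G(0) = 0.1175. Require 1/(1 + K_p·0.1175) = 0.02, so 1 + 0.1175·K_p = 50.
K_p = (50 − 1)/0.1175 = 417.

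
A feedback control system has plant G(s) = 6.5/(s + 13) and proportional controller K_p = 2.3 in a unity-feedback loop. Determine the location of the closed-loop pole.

s = -27.95

Closed-loop transfer function: T(s) = K_p·G(s)/(1 + K_p·G(s)) = 14.95/(s + 13 + 14.95) = 14.95/(s + 27.95).
The closed-loop pole is at s = −27.95.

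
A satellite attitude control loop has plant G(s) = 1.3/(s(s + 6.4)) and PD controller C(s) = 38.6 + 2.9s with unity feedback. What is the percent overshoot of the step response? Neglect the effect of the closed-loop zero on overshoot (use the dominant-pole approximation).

Forward path: (38.6 + 2.9s)·1.3/(s(s+6.4)). The closed-loop characteristic equation is s² + (6.4 + 1.3·2.9)s + 1.3·38.6 = 0.
That is s² + 10.17s + 50.18 = 0, so ω_n = 7.084 rad/s and ζ = 10.17/(2·7.084) = 0.7178.
%OS = 100·exp(−πζ/√(1−ζ²)) = 3.92%.

3.92%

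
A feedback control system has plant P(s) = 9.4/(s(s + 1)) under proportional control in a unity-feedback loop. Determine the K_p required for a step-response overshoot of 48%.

From %OS = 100·exp(−πζ/√(1−ζ²)) = 48%, ζ = −ln(0.48)/√(π²+ln²(0.48)) = 0.2275.
Characteristic equation s² + 1s + 9.4K_p = 0 gives ζ = 1/(2√(9.4K_p)).
Setting ζ = 0.2275: √(9.4K_p) = 1/(2·0.2275) = 2.198, so K_p = 4.83/9.4 = 0.514.

K_p = 0.514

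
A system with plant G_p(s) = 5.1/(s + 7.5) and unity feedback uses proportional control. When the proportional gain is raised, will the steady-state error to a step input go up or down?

decrease

The position error constant K_pos = K_p·G_p(0) grows with K_p, and e_ss = 1/(1+K_pos) falls.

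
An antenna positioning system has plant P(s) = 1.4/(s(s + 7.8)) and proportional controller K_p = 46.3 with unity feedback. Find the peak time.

From 1 + K_pP(s) = 0: s² + 7.8s + 64.82 = 0 ⇒ ω_n = 8.051, ζ = 0.4844.
Damped frequency ω_d = ω_n√(1−ζ²) = 7.043 rad/s, so peak time T_p = π/ω_d = 0.446 s.

T_p = 0.446 s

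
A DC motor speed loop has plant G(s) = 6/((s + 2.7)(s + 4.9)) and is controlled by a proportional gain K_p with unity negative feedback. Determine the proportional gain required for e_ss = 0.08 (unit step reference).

K_p = 25.4

For a type-0 loop with proportional control, e_ss = 1/(1 + K_p·G(0)).
G(0) = 0.4535. Require 1/(1 + K_p·0.4535) = 0.08, so 1 + 0.4535·K_p = 12.5.
K_p = (12.5 − 1)/0.4535 = 25.4.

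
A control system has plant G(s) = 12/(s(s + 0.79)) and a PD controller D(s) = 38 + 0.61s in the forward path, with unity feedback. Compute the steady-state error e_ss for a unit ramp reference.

0.00173

The loop has one pole at the origin (type 1). Velocity error constant K_v = lim_{s→0} s·D(s)G(s) = 38·12/0.79 = 577.2.
Steady-state error to a unit ramp: e_ss = 1/K_v = 0.00173.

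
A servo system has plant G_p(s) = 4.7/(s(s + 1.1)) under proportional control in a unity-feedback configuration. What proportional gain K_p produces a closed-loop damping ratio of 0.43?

K_p = 0.348

Closed-loop characteristic equation: s² + 1.1s + K_p·4.7 = 0.
So ω_n = √(4.7K_p) and 2ζω_n = 1.1, giving ζ = 1.1/(2√(4.7K_p)).
Setting ζ = 0.43: √(4.7K_p) = 1.1/(2·0.43) = 1.279, so K_p = 1.636/4.7 = 0.348.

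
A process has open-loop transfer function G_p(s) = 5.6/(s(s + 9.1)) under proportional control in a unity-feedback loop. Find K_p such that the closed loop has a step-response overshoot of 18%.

From %OS = 100·exp(−πζ/√(1−ζ²)) = 18%, ζ = −ln(0.18)/√(π²+ln²(0.18)) = 0.4791.
Characteristic equation s² + 9.1s + 5.6K_p = 0 gives ζ = 9.1/(2√(5.6K_p)).
Setting ζ = 0.4791: √(5.6K_p) = 9.1/(2·0.4791) = 9.497, so K_p = 90.19/5.6 = 16.1.

K_p = 16.1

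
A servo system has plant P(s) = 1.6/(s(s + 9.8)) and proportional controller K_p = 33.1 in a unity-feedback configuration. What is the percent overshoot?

From 1 + K_pP(s) = 0: s² + 9.8s + 52.96 = 0 ⇒ ω_n = 7.277, ζ = 0.6733.
%OS = 100·exp(−πζ/√(1−ζ²)) = 100·exp(−π·0.6733/√0.5466) = 5.72%.

5.72%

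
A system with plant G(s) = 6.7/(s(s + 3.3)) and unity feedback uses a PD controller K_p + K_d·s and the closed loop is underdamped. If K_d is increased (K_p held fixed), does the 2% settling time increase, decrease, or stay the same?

Characteristic equation s² + (3.3 + 6.7K_d)s + 6.7K_p = 0: raising K_d increases ζω_n = (3.3+6.7K_d)/2 while the loop stays underdamped, so T_s ≈ 4/(ζω_n) decreases.

decrease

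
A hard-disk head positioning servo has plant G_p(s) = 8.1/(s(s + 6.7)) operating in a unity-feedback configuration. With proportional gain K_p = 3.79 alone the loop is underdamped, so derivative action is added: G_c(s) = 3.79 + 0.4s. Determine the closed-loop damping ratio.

ζ = 0.897

Forward path: (3.79 + 0.4s)·8.1/(s(s+6.7)). The closed-loop characteristic equation is s² + (6.7 + 8.1·0.4)s + 8.1·3.79 = 0.
That is s² + 9.94s + 30.7 = 0, so ω_n = 5.541 rad/s and ζ = 9.94/(2·5.541) = 0.897.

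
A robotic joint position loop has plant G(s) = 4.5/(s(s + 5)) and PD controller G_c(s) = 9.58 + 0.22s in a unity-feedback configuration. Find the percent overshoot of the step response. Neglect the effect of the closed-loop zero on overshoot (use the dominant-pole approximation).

Forward path: (9.58 + 0.22s)·4.5/(s(s+5)). The closed-loop characteristic equation is s² + (5 + 4.5·0.22)s + 4.5·9.58 = 0.
That is s² + 5.99s + 43.11 = 0, so ω_n = 6.566 rad/s and ζ = 5.99/(2·6.566) = 0.4562.
%OS = 100·exp(−πζ/√(1−ζ²)) = 20%.

20%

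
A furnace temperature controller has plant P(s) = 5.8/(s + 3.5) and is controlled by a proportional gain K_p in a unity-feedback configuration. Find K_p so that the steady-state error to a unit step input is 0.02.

K_p = 29.6

Steady-state error for a unit step on this type-0 loop is 1/(1 + K_p·P(0)).
P(0) = 1.657. Require 1/(1 + K_p·1.657) = 0.02, so 1 + 1.657·K_p = 50.
K_p = (50 − 1)/1.657 = 29.6.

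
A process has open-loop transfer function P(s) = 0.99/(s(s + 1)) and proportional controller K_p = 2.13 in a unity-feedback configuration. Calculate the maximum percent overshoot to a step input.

The closed-loop denominator s² + 1s + 2.109 gives ω_n = √2.109 = 1.452 and ζ = 1/(2ω_n) = 0.3443.
%OS = 100·exp(−πζ/√(1−ζ²)) = 100·exp(−π·0.3443/√0.8814) = 31.6%.

31.6%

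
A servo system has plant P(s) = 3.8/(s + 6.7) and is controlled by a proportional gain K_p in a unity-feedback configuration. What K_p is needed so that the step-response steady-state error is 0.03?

K_p = 57

The loop is type 0, so e_ss(step) = 1/(1 + K_pos) with K_pos = K_p·P(0).
P(0) = 0.5672. Require 1/(1 + K_p·0.5672) = 0.03, so 1 + 0.5672·K_p = 33.33.
K_p = (33.33 − 1)/0.5672 = 57.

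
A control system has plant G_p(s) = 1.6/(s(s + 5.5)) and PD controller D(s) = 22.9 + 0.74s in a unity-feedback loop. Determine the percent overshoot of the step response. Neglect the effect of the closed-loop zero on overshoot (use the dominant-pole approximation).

12.5%

Forward path: (22.9 + 0.74s)·1.6/(s(s+5.5)). The closed-loop characteristic equation is s² + (5.5 + 1.6·0.74)s + 1.6·22.9 = 0.
That is s² + 6.684s + 36.64 = 0, so ω_n = 6.053 rad/s and ζ = 6.684/(2·6.053) = 0.5521.
%OS = 100·exp(−πζ/√(1−ζ²)) = 12.5%.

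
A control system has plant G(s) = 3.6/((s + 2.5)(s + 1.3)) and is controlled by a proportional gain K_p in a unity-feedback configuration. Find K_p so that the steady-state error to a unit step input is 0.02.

K_p = 44.2

For a type-0 loop with proportional control, e_ss = 1/(1 + K_p·G(0)).
G(0) = 1.108. Require 1/(1 + K_p·1.108) = 0.02, so 1 + 1.108·K_p = 50.
K_p = (50 − 1)/1.108 = 44.2.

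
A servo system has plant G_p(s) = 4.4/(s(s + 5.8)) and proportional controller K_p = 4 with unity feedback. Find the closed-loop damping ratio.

1 + K_p·G_p(s) = 0 gives s² + 5.8s + 17.6 = 0.
So ω_n² = 17.6 ⇒ ω_n = 4.195 rad/s, and ζ = 5.8/(2ω_n) = 0.691.

ζ = 0.691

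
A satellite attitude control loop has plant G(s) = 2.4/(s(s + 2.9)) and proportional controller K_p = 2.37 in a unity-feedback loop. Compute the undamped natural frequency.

With unity feedback the closed-loop characteristic equation is s² + 2.9s + 2.37·2.4 = s² + 2.9s + 5.688 = 0.
So ω_n² = 5.688 ⇒ ω_n = 2.385 rad/s, and ζ = 2.9/(2ω_n) = 0.608.

ω_n = 2.38 rad/s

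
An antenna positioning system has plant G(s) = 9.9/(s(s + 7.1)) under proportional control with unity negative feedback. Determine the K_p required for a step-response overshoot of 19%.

From %OS = 100·exp(−πζ/√(1−ζ²)) = 19%, ζ = −ln(0.19)/√(π²+ln²(0.19)) = 0.4673.
Characteristic equation s² + 7.1s + 9.9K_p = 0 gives ζ = 7.1/(2√(9.9K_p)).
Setting ζ = 0.4673: √(9.9K_p) = 7.1/(2·0.4673) = 7.596, so K_p = 57.7/9.9 = 5.83.

K_p = 5.83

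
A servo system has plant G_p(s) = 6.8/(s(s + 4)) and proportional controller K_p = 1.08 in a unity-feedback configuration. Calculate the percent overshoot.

Closed-loop characteristic equation: s² + 4s + 7.344 = 0, so ω_n = 2.71 rad/s and ζ = 4/(2·2.71) = 0.738.
%OS = 100·exp(−πζ/√(1−ζ²)) = 100·exp(−π·0.738/√0.4553) = 3.22%.

3.22%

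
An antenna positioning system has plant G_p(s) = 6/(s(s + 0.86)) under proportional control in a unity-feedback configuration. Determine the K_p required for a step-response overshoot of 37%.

K_p = 0.338

From %OS = 100·exp(−πζ/√(1−ζ²)) = 37%, ζ = −ln(0.37)/√(π²+ln²(0.37)) = 0.3017.
Characteristic equation s² + 0.86s + 6K_p = 0 gives ζ = 0.86/(2√(6K_p)).
Setting ζ = 0.3017: √(6K_p) = 0.86/(2·0.3017) = 1.425, so K_p = 2.031/6 = 0.338.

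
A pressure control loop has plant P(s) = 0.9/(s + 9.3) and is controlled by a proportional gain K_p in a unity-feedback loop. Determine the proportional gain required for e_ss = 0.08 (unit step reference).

Steady-state error for a unit step on this type-0 loop is 1/(1 + K_p·P(0)).
P(0) = 0.09677. Require 1/(1 + K_p·0.09677) = 0.08, so 1 + 0.09677·K_p = 12.5.
K_p = (12.5 − 1)/0.09677 = 119.

K_p = 119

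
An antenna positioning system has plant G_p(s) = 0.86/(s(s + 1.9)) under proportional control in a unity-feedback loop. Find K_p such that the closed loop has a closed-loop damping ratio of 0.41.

K_p = 6.24

Closed-loop characteristic equation: s² + 1.9s + K_p·0.86 = 0.
So ω_n = √(0.86K_p) and 2ζω_n = 1.9, giving ζ = 1.9/(2√(0.86K_p)).
Setting ζ = 0.41: √(0.86K_p) = 1.9/(2·0.41) = 2.317, so K_p = 5.369/0.86 = 6.24.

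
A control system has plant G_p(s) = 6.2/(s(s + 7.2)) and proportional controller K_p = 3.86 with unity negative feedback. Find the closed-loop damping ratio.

ζ = 0.736

With unity feedback the closed-loop characteristic equation is s² + 7.2s + 3.86·6.2 = s² + 7.2s + 23.93 = 0.
So ω_n² = 23.93 ⇒ ω_n = 4.892 rad/s, and ζ = 7.2/(2ω_n) = 0.736.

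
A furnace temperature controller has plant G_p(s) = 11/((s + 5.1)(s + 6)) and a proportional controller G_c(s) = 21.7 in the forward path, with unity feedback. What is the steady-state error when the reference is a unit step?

The loop is type 0. Static position error constant K_pos = G_c(0)·G_p(0) = 21.7·0.3595 = 7.801.
Steady-state error to a unit step: e_ss = 1/(1+K_pos) = 1/8.801 = 0.114.

0.114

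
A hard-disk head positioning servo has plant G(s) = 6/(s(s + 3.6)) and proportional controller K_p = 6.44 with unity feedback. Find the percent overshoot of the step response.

From 1 + K_pG(s) = 0: s² + 3.6s + 38.64 = 0 ⇒ ω_n = 6.216, ζ = 0.2896.
%OS = 100·exp(−πζ/√(1−ζ²)) = 100·exp(−π·0.2896/√0.9161) = 38.7%.

38.7%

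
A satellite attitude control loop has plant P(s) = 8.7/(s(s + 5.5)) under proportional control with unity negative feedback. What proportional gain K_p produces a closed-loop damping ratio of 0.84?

K_p = 1.23

Closed-loop characteristic equation: s² + 5.5s + K_p·8.7 = 0.
So ω_n = √(8.7K_p) and 2ζω_n = 5.5, giving ζ = 5.5/(2√(8.7K_p)).
Setting ζ = 0.84: √(8.7K_p) = 5.5/(2·0.84) = 3.274, so K_p = 10.72/8.7 = 1.23.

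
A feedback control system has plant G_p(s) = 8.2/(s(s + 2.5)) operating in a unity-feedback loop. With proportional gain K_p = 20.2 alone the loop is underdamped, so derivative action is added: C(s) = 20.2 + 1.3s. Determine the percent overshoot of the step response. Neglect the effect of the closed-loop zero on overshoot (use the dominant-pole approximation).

15.4%

Forward path: (20.2 + 1.3s)·8.2/(s(s+2.5)). The closed-loop characteristic equation is s² + (2.5 + 8.2·1.3)s + 8.2·20.2 = 0.
That is s² + 13.16s + 165.6 = 0, so ω_n = 12.87 rad/s and ζ = 13.16/(2·12.87) = 0.5113.
%OS = 100·exp(−πζ/√(1−ζ²)) = 15.4%.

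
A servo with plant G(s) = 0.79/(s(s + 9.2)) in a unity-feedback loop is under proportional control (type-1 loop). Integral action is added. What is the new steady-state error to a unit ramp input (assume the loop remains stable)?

The integrator raises the loop to type 2, so K_v → ∞ and e_ss to a ramp is zero.

0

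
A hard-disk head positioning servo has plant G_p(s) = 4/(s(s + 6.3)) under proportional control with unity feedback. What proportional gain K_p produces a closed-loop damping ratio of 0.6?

K_p = 6.89

Closed-loop characteristic equation: s² + 6.3s + K_p·4 = 0.
So ω_n = √(4K_p) and 2ζω_n = 6.3, giving ζ = 6.3/(2√(4K_p)).
Setting ζ = 0.6: √(4K_p) = 6.3/(2·0.6) = 5.25, so K_p = 27.56/4 = 6.89.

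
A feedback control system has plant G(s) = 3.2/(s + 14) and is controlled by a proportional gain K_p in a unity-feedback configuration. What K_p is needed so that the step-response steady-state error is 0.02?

For a type-0 loop with proportional control, e_ss = 1/(1 + K_p·G(0)).
G(0) = 0.2286. Require 1/(1 + K_p·0.2286) = 0.02, so 1 + 0.2286·K_p = 50.
K_p = (50 − 1)/0.2286 = 214.

K_p = 214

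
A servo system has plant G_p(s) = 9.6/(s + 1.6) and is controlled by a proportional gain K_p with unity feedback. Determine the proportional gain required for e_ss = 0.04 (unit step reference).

K_p = 4

The loop is type 0, so e_ss(step) = 1/(1 + K_pos) with K_pos = K_p·G_p(0).
G_p(0) = 6. Require 1/(1 + K_p·6) = 0.04, so 1 + 6·K_p = 25.
K_p = (25 − 1)/6 = 4.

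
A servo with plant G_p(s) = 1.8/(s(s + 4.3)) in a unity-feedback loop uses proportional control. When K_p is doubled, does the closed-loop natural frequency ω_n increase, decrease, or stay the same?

increase

ω_n = √(1.8·K_p), which grows with K_p.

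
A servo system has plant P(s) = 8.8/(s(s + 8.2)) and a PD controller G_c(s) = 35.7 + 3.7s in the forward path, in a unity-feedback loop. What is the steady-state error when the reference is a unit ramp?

The loop has one pole at the origin (type 1). Velocity error constant K_v = lim_{s→0} s·G_c(s)P(s) = 35.7·8.8/8.2 = 38.31.
Steady-state error to a unit ramp: e_ss = 1/K_v = 0.0261.

0.0261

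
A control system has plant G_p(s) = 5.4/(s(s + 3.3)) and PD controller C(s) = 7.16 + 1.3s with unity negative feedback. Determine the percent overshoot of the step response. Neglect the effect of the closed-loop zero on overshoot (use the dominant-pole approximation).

0.935%

Forward path: (7.16 + 1.3s)·5.4/(s(s+3.3)). The closed-loop characteristic equation is s² + (3.3 + 5.4·1.3)s + 5.4·7.16 = 0.
That is s² + 10.32s + 38.66 = 0, so ω_n = 6.218 rad/s and ζ = 10.32/(2·6.218) = 0.8298.
%OS = 100·exp(−πζ/√(1−ζ²)) = 0.935%.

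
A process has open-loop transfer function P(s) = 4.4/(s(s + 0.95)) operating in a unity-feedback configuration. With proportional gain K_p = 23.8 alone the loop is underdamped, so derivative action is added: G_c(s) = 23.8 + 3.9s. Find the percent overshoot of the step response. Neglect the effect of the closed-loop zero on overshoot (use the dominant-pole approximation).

0.256%

Forward path: (23.8 + 3.9s)·4.4/(s(s+0.95)). The closed-loop characteristic equation is s² + (0.95 + 4.4·3.9)s + 4.4·23.8 = 0.
That is s² + 18.11s + 104.7 = 0, so ω_n = 10.23 rad/s and ζ = 18.11/(2·10.23) = 0.8849.
%OS = 100·exp(−πζ/√(1−ζ²)) = 0.256%.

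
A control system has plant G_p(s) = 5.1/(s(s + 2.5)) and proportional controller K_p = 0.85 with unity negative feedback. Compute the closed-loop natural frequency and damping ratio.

ω_n = 2.08 rad/s, ζ = 0.6

The closed-loop denominator is s(s+2.5) + 0.85·5.1 = s² + 2.5s + 4.335.
Matching s² + 2ζω_n s + ω_n²: ω_n = √4.335 = 2.082 rad/s and 2ζω_n = 2.5, so ζ = 2.5/(2·2.082) = 0.6.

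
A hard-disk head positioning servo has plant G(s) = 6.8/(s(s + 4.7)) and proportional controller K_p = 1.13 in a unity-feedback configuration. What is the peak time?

From 1 + K_pG(s) = 0: s² + 4.7s + 7.684 = 0 ⇒ ω_n = 2.772, ζ = 0.8478.
Damped frequency ω_d = ω_n√(1−ζ²) = 1.47 rad/s, so peak time T_p = π/ω_d = 2.14 s.

T_p = 2.14 s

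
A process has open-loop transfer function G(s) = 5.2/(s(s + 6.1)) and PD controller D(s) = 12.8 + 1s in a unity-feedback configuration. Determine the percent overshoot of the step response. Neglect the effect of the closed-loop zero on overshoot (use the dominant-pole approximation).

Forward path: (12.8 + 1s)·5.2/(s(s+6.1)). The closed-loop characteristic equation is s² + (6.1 + 5.2·1)s + 5.2·12.8 = 0.
That is s² + 11.3s + 66.56 = 0, so ω_n = 8.158 rad/s and ζ = 11.3/(2·8.158) = 0.6925.
%OS = 100·exp(−πζ/√(1−ζ²)) = 4.9%.

4.9%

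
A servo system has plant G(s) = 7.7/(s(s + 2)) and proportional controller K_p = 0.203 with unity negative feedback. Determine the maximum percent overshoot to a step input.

1.52%

From 1 + K_pG(s) = 0: s² + 2s + 1.563 = 0 ⇒ ω_n = 1.25, ζ = 0.7998.
%OS = 100·exp(−πζ/√(1−ζ²)) = 100·exp(−π·0.7998/√0.3602) = 1.52%.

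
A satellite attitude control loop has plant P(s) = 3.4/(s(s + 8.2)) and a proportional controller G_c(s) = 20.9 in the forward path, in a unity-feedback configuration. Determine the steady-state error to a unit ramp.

0.115

The loop has one pole at the origin (type 1). Velocity error constant K_v = lim_{s→0} s·G_c(s)P(s) = 20.9·3.4/8.2 = 8.666.
Steady-state error to a unit ramp: e_ss = 1/K_v = 0.115.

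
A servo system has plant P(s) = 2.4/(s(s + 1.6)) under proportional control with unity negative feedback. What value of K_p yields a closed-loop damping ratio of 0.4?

Closed-loop characteristic equation: s² + 1.6s + K_p·2.4 = 0.
So ω_n = √(2.4K_p) and 2ζω_n = 1.6, giving ζ = 1.6/(2√(2.4K_p)).
Setting ζ = 0.4: √(2.4K_p) = 1.6/(2·0.4) = 2, so K_p = 4/2.4 = 1.67.

K_p = 1.67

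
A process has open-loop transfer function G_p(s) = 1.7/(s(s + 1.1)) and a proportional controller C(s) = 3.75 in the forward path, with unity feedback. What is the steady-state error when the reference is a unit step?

The open loop C(s)G_p(s) has a pole at the origin (type 1), so the static position error constant is infinite and e_ss = 1/(1+∞) = 0.

0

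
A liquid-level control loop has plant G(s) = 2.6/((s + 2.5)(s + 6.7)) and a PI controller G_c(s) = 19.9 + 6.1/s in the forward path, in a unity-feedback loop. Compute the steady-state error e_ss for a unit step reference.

The open loop G_c(s)G(s) has a pole at the origin (type 1), so the static position error constant is infinite and e_ss = 1/(1+∞) = 0.

0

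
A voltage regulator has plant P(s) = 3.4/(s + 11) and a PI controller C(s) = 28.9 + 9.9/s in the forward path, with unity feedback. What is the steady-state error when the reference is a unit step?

The open loop C(s)P(s) has a pole at the origin (type 1), so the static position error constant is infinite and e_ss = 1/(1+∞) = 0.

0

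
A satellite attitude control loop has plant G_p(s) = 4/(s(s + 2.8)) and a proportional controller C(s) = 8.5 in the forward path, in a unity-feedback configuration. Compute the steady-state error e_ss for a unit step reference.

The open loop C(s)G_p(s) has a pole at the origin (type 1), so the static position error constant is infinite and e_ss = 1/(1+∞) = 0.

0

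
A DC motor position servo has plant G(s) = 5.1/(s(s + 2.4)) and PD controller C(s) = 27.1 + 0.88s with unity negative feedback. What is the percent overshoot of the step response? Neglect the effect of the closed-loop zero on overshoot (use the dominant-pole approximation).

38.2%

Forward path: (27.1 + 0.88s)·5.1/(s(s+2.4)). The closed-loop characteristic equation is s² + (2.4 + 5.1·0.88)s + 5.1·27.1 = 0.
That is s² + 6.888s + 138.2 = 0, so ω_n = 11.76 rad/s and ζ = 6.888/(2·11.76) = 0.2929.
%OS = 100·exp(−πζ/√(1−ζ²)) = 38.2%.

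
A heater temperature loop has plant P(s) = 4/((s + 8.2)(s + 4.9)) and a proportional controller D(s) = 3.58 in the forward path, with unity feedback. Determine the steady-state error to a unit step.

The loop is type 0. Static position error constant K_pos = D(0)·P(0) = 3.58·0.09955 = 0.3564.
Steady-state error to a unit step: e_ss = 1/(1+K_pos) = 1/1.356 = 0.737.

0.737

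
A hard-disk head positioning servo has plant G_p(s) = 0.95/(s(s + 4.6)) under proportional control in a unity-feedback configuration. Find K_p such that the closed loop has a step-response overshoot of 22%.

From %OS = 100·exp(−πζ/√(1−ζ²)) = 22%, ζ = −ln(0.22)/√(π²+ln²(0.22)) = 0.4342.
Characteristic equation s² + 4.6s + 0.95K_p = 0 gives ζ = 4.6/(2√(0.95K_p)).
Setting ζ = 0.4342: √(0.95K_p) = 4.6/(2·0.4342) = 5.298, so K_p = 28.06/0.95 = 29.5.

K_p = 29.5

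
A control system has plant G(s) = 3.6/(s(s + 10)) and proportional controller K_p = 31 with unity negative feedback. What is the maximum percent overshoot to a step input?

From 1 + K_pG(s) = 0: s² + 10s + 111.6 = 0 ⇒ ω_n = 10.56, ζ = 0.4733.
%OS = 100·exp(−πζ/√(1−ζ²)) = 100·exp(−π·0.4733/√0.776) = 18.5%.

18.5%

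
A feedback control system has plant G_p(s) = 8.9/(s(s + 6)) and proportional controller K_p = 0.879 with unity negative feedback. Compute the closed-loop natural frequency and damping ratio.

ω_n = 2.8 rad/s, ζ = 1.07

The closed-loop denominator is s(s+6) + 0.879·8.9 = s² + 6s + 7.823.
So ω_n² = 7.823 ⇒ ω_n = 2.797 rad/s, and ζ = 6/(2ω_n) = 1.07.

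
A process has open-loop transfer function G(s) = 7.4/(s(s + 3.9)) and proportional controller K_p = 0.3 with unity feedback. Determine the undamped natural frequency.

With unity feedback the closed-loop characteristic equation is s² + 3.9s + 0.3·7.4 = s² + 3.9s + 2.22 = 0.
So ω_n² = 2.22 ⇒ ω_n = 1.49 rad/s, and ζ = 3.9/(2ω_n) = 1.31.

ω_n = 1.49 rad/s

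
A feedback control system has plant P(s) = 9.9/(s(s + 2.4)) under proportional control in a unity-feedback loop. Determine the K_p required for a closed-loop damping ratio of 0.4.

K_p = 0.909

Closed-loop characteristic equation: s² + 2.4s + K_p·9.9 = 0.
So ω_n = √(9.9K_p) and 2ζω_n = 2.4, giving ζ = 2.4/(2√(9.9K_p)).
Setting ζ = 0.4: √(9.9K_p) = 2.4/(2·0.4) = 3, so K_p = 9/9.9 = 0.909.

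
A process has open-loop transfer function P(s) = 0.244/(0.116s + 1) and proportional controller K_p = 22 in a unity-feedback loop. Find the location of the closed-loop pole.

s = -54.9

Closed loop: T(s) = K_p·P/(1+K_p·P) = 5.368/(0.116s + 1 + 5.368), with pole at s = −(1 + 5.368)/0.116 = −54.9.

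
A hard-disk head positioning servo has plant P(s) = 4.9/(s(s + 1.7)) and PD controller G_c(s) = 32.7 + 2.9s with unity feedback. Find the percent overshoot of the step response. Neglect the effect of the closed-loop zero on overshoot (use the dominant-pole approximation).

7.9%

Forward path: (32.7 + 2.9s)·4.9/(s(s+1.7)). The closed-loop characteristic equation is s² + (1.7 + 4.9·2.9)s + 4.9·32.7 = 0.
That is s² + 15.91s + 160.2 = 0, so ω_n = 12.66 rad/s and ζ = 15.91/(2·12.66) = 0.6284.
%OS = 100·exp(−πζ/√(1−ζ²)) = 7.9%.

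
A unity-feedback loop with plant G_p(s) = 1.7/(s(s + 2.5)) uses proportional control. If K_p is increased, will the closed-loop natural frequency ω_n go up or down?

ω_n = √(1.7·K_p), which grows with K_p.

increase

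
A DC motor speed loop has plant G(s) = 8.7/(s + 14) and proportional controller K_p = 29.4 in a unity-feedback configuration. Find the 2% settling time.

T_s ≈ 0.0148 s

Closed-loop transfer function: T(s) = K_p·G(s)/(1 + K_p·G(s)) = 255.8/(s + 14 + 255.8) = 255.8/(s + 269.8).
Time constant τ = 1/269.8 = 0.003707 s, so the 2% settling time is about 4τ = 0.0148 s.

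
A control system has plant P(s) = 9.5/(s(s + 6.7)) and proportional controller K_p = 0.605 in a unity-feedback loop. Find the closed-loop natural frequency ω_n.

The closed-loop denominator is s(s+6.7) + 0.605·9.5 = s² + 6.7s + 5.747.
Matching s² + 2ζω_n s + ω_n²: ω_n = √5.747 = 2.397 rad/s and 2ζω_n = 6.7, so ζ = 6.7/(2·2.397) = 1.4.

ω_n = 2.4 rad/s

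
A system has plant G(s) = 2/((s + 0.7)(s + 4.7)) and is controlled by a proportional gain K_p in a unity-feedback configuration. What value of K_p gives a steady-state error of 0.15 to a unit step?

The loop is type 0, so e_ss(step) = 1/(1 + K_pos) with K_pos = K_p·G(0).
G(0) = 0.6079. Require 1/(1 + K_p·0.6079) = 0.15, so 1 + 0.6079·K_p = 6.667.
K_p = (6.667 − 1)/0.6079 = 9.32.

K_p = 9.32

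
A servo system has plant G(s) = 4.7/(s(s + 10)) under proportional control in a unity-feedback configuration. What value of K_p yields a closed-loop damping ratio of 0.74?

Closed-loop characteristic equation: s² + 10s + K_p·4.7 = 0.
So ω_n = √(4.7K_p) and 2ζω_n = 10, giving ζ = 10/(2√(4.7K_p)).
Setting ζ = 0.74: √(4.7K_p) = 10/(2·0.74) = 6.757, so K_p = 45.65/4.7 = 9.71.

K_p = 9.71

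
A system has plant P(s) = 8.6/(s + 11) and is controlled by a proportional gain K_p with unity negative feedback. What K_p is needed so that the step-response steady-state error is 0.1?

The loop is type 0, so e_ss(step) = 1/(1 + K_pos) with K_pos = K_p·P(0).
P(0) = 0.7818. Require 1/(1 + K_p·0.7818) = 0.1, so 1 + 0.7818·K_p = 10.
K_p = (10 − 1)/0.7818 = 11.5.

K_p = 11.5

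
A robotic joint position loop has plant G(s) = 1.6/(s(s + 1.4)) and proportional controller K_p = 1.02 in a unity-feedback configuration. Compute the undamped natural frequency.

ω_n = 1.28 rad/s

The closed-loop denominator is s(s+1.4) + 1.02·1.6 = s² + 1.4s + 1.632.
So ω_n² = 1.632 ⇒ ω_n = 1.277 rad/s, and ζ = 1.4/(2ω_n) = 0.548.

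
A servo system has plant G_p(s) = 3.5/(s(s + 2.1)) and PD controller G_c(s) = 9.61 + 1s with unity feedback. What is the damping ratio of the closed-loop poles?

ζ = 0.483

Forward path: (9.61 + 1s)·3.5/(s(s+2.1)). The closed-loop characteristic equation is s² + (2.1 + 3.5·1)s + 3.5·9.61 = 0.
That is s² + 5.6s + 33.63 = 0, so ω_n = 5.8 rad/s and ζ = 5.6/(2·5.8) = 0.4828.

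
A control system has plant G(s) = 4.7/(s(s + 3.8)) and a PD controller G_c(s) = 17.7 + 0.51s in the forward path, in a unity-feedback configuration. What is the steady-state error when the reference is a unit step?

The open loop G_c(s)G(s) has a pole at the origin (type 1), so the static position error constant is infinite and e_ss = 1/(1+∞) = 0.

0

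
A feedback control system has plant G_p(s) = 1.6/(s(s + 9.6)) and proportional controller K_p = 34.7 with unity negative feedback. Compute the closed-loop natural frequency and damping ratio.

ω_n = 7.45 rad/s, ζ = 0.644

The closed-loop denominator is s(s+9.6) + 34.7·1.6 = s² + 9.6s + 55.52.
So ω_n² = 55.52 ⇒ ω_n = 7.451 rad/s, and ζ = 9.6/(2ω_n) = 0.644.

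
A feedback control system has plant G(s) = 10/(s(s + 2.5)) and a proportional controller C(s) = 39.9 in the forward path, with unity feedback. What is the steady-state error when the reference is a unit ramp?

0.00627

The loop has one pole at the origin (type 1). Velocity error constant K_v = lim_{s→0} s·C(s)G(s) = 39.9·10/2.5 = 159.6.
Steady-state error to a unit ramp: e_ss = 1/K_v = 0.00627.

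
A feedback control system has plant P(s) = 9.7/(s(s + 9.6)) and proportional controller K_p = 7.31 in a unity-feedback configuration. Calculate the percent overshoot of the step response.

The closed-loop denominator s² + 9.6s + 70.91 gives ω_n = √70.91 = 8.421 and ζ = 9.6/(2ω_n) = 0.57.
%OS = 100·exp(−πζ/√(1−ζ²)) = 100·exp(−π·0.57/√0.6751) = 11.3%.

11.3%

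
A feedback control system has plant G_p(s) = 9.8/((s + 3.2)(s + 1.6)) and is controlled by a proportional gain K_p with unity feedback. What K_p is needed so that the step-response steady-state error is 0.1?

The loop is type 0, so e_ss(step) = 1/(1 + K_pos) with K_pos = K_p·G_p(0).
G_p(0) = 1.914. Require 1/(1 + K_p·1.914) = 0.1, so 1 + 1.914·K_p = 10.
K_p = (10 − 1)/1.914 = 4.7.

K_p = 4.7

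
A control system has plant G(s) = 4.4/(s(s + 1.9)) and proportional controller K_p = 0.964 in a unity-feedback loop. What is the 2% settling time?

T_s ≈ 4.21 s

Closed-loop characteristic equation: s² + 1.9s + 4.242 = 0, so ω_n = 2.06 rad/s and ζ = 1.9/(2·2.06) = 0.4613.
2% settling time T_s ≈ 4/(ζω_n) = 4/0.95 = 4.21 s.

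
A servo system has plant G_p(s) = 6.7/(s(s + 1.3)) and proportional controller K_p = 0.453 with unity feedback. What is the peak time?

T_p = 1.94 s

The closed-loop denominator s² + 1.3s + 3.035 gives ω_n = √3.035 = 1.742 and ζ = 1.3/(2ω_n) = 0.3731.
Damped frequency ω_d = ω_n√(1−ζ²) = 1.616 rad/s, so peak time T_p = π/ω_d = 1.94 s.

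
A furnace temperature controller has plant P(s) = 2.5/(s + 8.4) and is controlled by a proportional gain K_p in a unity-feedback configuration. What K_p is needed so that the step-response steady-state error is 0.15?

Steady-state error for a unit step on this type-0 loop is 1/(1 + K_p·P(0)).
P(0) = 0.2976. Require 1/(1 + K_p·0.2976) = 0.15, so 1 + 0.2976·K_p = 6.667.
K_p = (6.667 − 1)/0.2976 = 19.

K_p = 19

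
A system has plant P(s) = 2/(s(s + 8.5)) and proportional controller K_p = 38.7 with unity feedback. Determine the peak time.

The closed-loop denominator s² + 8.5s + 77.4 gives ω_n = √77.4 = 8.798 and ζ = 8.5/(2ω_n) = 0.4831.
Damped frequency ω_d = ω_n√(1−ζ²) = 7.703 rad/s, so peak time T_p = π/ω_d = 0.408 s.

T_p = 0.408 s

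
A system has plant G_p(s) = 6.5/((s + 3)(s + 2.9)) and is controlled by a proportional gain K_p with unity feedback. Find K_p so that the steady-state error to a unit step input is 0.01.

For a type-0 loop with proportional control, e_ss = 1/(1 + K_p·G_p(0)).
G_p(0) = 0.7471. Require 1/(1 + K_p·0.7471) = 0.01, so 1 + 0.7471·K_p = 100.
K_p = (100 − 1)/0.7471 = 133.

K_p = 133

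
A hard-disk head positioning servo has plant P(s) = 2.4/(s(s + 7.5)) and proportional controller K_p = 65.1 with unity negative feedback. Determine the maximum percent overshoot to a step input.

37.2%

Closed-loop characteristic equation: s² + 7.5s + 156.2 = 0, so ω_n = 12.5 rad/s and ζ = 7.5/(2·12.5) = 0.3.
%OS = 100·exp(−πζ/√(1−ζ²)) = 100·exp(−π·0.3/√0.91) = 37.2%.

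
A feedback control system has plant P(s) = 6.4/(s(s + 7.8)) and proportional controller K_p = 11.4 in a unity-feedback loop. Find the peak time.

From 1 + K_pP(s) = 0: s² + 7.8s + 72.96 = 0 ⇒ ω_n = 8.542, ζ = 0.4566.
Damped frequency ω_d = ω_n√(1−ζ²) = 7.599 rad/s, so peak time T_p = π/ω_d = 0.413 s.

T_p = 0.413 s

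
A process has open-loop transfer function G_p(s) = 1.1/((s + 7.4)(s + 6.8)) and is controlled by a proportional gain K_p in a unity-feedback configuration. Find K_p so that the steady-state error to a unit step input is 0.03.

K_p = 1480

The loop is type 0, so e_ss(step) = 1/(1 + K_pos) with K_pos = K_p·G_p(0).
G_p(0) = 0.02186. Require 1/(1 + K_p·0.02186) = 0.03, so 1 + 0.02186·K_p = 33.33.
K_p = (33.33 − 1)/0.02186 = 1480.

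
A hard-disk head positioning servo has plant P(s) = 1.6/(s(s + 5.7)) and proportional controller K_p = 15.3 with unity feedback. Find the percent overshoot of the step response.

10.9%

Closed-loop characteristic equation: s² + 5.7s + 24.48 = 0, so ω_n = 4.948 rad/s and ζ = 5.7/(2·4.948) = 0.576.
%OS = 100·exp(−πζ/√(1−ζ²)) = 100·exp(−π·0.576/√0.6682) = 10.9%.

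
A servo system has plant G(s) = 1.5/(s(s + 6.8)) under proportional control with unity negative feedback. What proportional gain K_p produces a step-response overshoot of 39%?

From %OS = 100·exp(−πζ/√(1−ζ²)) = 39%, ζ = −ln(0.39)/√(π²+ln²(0.39)) = 0.2871.
Characteristic equation s² + 6.8s + 1.5K_p = 0 gives ζ = 6.8/(2√(1.5K_p)).
Setting ζ = 0.2871: √(1.5K_p) = 6.8/(2·0.2871) = 11.84, so K_p = 140.2/1.5 = 93.5.

K_p = 93.5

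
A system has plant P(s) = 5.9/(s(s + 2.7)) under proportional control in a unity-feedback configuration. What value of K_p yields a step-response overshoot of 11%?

K_p = 0.935

From %OS = 100·exp(−πζ/√(1−ζ²)) = 11%, ζ = −ln(0.11)/√(π²+ln²(0.11)) = 0.5749.
Characteristic equation s² + 2.7s + 5.9K_p = 0 gives ζ = 2.7/(2√(5.9K_p)).
Setting ζ = 0.5749: √(5.9K_p) = 2.7/(2·0.5749) = 2.348, so K_p = 5.514/5.9 = 0.935.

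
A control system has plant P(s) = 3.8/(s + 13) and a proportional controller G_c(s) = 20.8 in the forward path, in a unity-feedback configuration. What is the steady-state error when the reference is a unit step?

The loop is type 0. Static position error constant K_pos = G_c(0)·P(0) = 20.8·0.2923 = 6.08.
Steady-state error to a unit step: e_ss = 1/(1+K_pos) = 1/7.08 = 0.141.

0.141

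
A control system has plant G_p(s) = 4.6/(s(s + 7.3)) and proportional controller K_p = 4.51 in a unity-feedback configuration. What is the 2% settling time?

The closed-loop denominator s² + 7.3s + 20.75 gives ω_n = √20.75 = 4.555 and ζ = 7.3/(2ω_n) = 0.8014.
2% settling time T_s ≈ 4/(ζω_n) = 4/3.65 = 1.1 s.

T_s ≈ 1.1 s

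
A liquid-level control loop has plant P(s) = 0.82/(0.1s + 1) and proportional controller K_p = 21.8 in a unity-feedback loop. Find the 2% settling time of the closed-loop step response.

Closed loop: T(s) = K_p·P/(1+K_p·P) = 17.88/(0.1s + 1 + 17.88), with pole at s = −(1 + 17.88)/0.1 = −188.8.
τ = 1/188.8 = 0.005298 s, so 2% settling time ≈ 4τ = 0.0212 s.

T_s ≈ 0.0212 s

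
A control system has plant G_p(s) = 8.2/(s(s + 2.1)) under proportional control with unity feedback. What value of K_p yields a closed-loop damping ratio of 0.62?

K_p = 0.35

Closed-loop characteristic equation: s² + 2.1s + K_p·8.2 = 0.
So ω_n = √(8.2K_p) and 2ζω_n = 2.1, giving ζ = 2.1/(2√(8.2K_p)).
Setting ζ = 0.62: √(8.2K_p) = 2.1/(2·0.62) = 1.694, so K_p = 2.868/8.2 = 0.35.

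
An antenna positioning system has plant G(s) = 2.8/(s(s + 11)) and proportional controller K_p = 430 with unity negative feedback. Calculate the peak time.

From 1 + K_pG(s) = 0: s² + 11s + 1204 = 0 ⇒ ω_n = 34.7, ζ = 0.1585.
Damped frequency ω_d = ω_n√(1−ζ²) = 34.26 rad/s, so peak time T_p = π/ω_d = 0.0917 s.

T_p = 0.0917 s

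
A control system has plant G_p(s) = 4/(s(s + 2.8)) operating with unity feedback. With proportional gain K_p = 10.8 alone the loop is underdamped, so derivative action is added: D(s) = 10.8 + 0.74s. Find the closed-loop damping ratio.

Forward path: (10.8 + 0.74s)·4/(s(s+2.8)). The closed-loop characteristic equation is s² + (2.8 + 4·0.74)s + 4·10.8 = 0.
That is s² + 5.76s + 43.2 = 0, so ω_n = 6.573 rad/s and ζ = 5.76/(2·6.573) = 0.4382.

ζ = 0.438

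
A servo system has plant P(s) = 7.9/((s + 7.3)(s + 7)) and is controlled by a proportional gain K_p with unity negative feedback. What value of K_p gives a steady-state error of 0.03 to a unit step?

K_p = 209

Steady-state error for a unit step on this type-0 loop is 1/(1 + K_p·P(0)).
P(0) = 0.1546. Require 1/(1 + K_p·0.1546) = 0.03, so 1 + 0.1546·K_p = 33.33.
K_p = (33.33 − 1)/0.1546 = 209.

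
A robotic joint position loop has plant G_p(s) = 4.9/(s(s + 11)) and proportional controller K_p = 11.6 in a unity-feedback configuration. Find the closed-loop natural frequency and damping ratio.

1 + K_p·G_p(s) = 0 gives s² + 11s + 56.84 = 0.
So ω_n² = 56.84 ⇒ ω_n = 7.539 rad/s, and ζ = 11/(2ω_n) = 0.73.

ω_n = 7.54 rad/s, ζ = 0.73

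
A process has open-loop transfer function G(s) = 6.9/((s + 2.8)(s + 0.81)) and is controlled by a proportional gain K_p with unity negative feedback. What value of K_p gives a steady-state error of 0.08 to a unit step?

K_p = 3.78

For a type-0 loop with proportional control, e_ss = 1/(1 + K_p·G(0)).
G(0) = 3.042. Require 1/(1 + K_p·3.042) = 0.08, so 1 + 3.042·K_p = 12.5.
K_p = (12.5 − 1)/3.042 = 3.78.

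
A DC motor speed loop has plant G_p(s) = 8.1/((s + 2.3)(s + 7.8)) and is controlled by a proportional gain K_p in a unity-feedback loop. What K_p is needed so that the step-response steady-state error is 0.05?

For a type-0 loop with proportional control, e_ss = 1/(1 + K_p·G_p(0)).
G_p(0) = 0.4515. Require 1/(1 + K_p·0.4515) = 0.05, so 1 + 0.4515·K_p = 20.
K_p = (20 − 1)/0.4515 = 42.1.

K_p = 42.1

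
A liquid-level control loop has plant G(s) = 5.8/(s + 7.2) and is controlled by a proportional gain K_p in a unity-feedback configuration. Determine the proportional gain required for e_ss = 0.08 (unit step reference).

Steady-state error for a unit step on this type-0 loop is 1/(1 + K_p·G(0)).
G(0) = 0.8056. Require 1/(1 + K_p·0.8056) = 0.08, so 1 + 0.8056·K_p = 12.5.
K_p = (12.5 − 1)/0.8056 = 14.3.

K_p = 14.3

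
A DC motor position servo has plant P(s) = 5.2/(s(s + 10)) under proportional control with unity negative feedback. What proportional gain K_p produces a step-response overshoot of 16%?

From %OS = 100·exp(−πζ/√(1−ζ²)) = 16%, ζ = −ln(0.16)/√(π²+ln²(0.16)) = 0.5039.
Characteristic equation s² + 10s + 5.2K_p = 0 gives ζ = 10/(2√(5.2K_p)).
Setting ζ = 0.5039: √(5.2K_p) = 10/(2·0.5039) = 9.923, so K_p = 98.47/5.2 = 18.9.

K_p = 18.9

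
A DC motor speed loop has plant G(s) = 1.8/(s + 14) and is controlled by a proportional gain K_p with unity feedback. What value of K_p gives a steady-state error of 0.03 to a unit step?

For a type-0 loop with proportional control, e_ss = 1/(1 + K_p·G(0)).
G(0) = 0.1286. Require 1/(1 + K_p·0.1286) = 0.03, so 1 + 0.1286·K_p = 33.33.
K_p = (33.33 − 1)/0.1286 = 251.

K_p = 251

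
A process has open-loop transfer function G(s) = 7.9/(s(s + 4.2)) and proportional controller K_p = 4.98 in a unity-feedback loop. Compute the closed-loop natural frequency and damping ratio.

ω_n = 6.27 rad/s, ζ = 0.335

1 + K_p·G(s) = 0 gives s² + 4.2s + 39.34 = 0.
So ω_n² = 39.34 ⇒ ω_n = 6.272 rad/s, and ζ = 4.2/(2ω_n) = 0.335.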